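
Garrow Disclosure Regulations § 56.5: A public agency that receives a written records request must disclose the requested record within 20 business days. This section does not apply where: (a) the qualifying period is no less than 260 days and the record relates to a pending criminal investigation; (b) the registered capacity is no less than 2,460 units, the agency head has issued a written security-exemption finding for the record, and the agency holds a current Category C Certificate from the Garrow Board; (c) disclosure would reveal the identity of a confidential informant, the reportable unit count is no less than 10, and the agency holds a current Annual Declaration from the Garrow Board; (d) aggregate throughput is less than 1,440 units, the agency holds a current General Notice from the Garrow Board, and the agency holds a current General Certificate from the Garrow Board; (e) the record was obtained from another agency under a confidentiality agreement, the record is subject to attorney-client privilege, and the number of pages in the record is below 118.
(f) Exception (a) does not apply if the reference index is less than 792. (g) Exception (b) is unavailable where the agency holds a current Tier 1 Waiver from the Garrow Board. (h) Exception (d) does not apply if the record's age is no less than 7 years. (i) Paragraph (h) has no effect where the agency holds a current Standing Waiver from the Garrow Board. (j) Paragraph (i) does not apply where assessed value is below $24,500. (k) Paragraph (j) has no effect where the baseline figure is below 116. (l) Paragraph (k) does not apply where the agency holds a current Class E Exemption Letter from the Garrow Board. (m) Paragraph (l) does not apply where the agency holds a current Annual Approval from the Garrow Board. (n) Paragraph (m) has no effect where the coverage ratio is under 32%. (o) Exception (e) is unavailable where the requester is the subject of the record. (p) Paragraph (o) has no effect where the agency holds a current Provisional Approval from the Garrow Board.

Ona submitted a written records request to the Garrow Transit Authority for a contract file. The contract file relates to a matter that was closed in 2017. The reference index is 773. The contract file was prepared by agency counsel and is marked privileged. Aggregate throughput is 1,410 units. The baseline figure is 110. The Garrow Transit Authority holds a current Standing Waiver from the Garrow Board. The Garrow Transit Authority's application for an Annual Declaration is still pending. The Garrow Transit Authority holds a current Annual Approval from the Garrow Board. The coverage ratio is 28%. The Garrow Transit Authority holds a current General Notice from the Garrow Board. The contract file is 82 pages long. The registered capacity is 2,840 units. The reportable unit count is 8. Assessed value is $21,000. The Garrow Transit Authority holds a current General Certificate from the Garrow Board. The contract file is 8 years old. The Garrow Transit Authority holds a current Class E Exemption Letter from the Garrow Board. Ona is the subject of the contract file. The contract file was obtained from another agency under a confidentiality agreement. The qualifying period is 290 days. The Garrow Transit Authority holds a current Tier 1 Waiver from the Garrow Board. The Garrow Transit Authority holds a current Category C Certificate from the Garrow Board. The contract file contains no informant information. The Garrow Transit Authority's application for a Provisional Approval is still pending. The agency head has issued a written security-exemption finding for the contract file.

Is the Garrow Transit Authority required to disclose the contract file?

Exception (a) does not apply: the contract file relates to a closed matter.
All of (b)'s requirements are met (the registered capacity is 2,840 units, meeting the 2,460 units threshold; a written security-exemption finding has been issued; a current Category C Certificate is held). But applying paragraph (g): (g) is engaged — a current Tier 1 Waiver is held. Exception (b) does not apply.
Exception (c) does not apply: the contract file contains no informant information.
Exception (d): aggregate throughput is 1,410 units, less than the 1,440 units limit; a current General Notice is held; a current General Certificate is held — every condition holds. But applying paragraphs (h)–(n): (h) is triggered — the record's age is 8 years, meeting the 7 years threshold. (i) would limit (h) — a current Standing Waiver is held — but (j) sets (i) aside: (j) operates against (i): assessed value is $21,000, below the $24,500 limit. (k) would limit (j) — the baseline figure is 110, below the 116 limit — but (l) sets (k) aside: (l) operates against (k): a current Class E Exemption Letter is held. (m) would limit (l) — a current Annual Approval is held — but (n) sets (m) aside: (n) operates — the coverage ratio is 28%, under the 32% limit. (d) is therefore removed.
Exception (e) is satisfied on its face — the contract file was obtained under a confidentiality agreement; the contract file is privileged; the number of pages in the record is 82, below the 118 limit. However, paragraphs (o)–(p) must be considered: (o) operates — Ona is the subject of the contract file. (p), which would lift (o), is inapplicable — no current Provisional Approval is held. (e) is therefore removed.
No exception is made out. the Garrow Transit Authority falls within the general rule.

Yes — the Garrow Transit Authority must disclose the contract file.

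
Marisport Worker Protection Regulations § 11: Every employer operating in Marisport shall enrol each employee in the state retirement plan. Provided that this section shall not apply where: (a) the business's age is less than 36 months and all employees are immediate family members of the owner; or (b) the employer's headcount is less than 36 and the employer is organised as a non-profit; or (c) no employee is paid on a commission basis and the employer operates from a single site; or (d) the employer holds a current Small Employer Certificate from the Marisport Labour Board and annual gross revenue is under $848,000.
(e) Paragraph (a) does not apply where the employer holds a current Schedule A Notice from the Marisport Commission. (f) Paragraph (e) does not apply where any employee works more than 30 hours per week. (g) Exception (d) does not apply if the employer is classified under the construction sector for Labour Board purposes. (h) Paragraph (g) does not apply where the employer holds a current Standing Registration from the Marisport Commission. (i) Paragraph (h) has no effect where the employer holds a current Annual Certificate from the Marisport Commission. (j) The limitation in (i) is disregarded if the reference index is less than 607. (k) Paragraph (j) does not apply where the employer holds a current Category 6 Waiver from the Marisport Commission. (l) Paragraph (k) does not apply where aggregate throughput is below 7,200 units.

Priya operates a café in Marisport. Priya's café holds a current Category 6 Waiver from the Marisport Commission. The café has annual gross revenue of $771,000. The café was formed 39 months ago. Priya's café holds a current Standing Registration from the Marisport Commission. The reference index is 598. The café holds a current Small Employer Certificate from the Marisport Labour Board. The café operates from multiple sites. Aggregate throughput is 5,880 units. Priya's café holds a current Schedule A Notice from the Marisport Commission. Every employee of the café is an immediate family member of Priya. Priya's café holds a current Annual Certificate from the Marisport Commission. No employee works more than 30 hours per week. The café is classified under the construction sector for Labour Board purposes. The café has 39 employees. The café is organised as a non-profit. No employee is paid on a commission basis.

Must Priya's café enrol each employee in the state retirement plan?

Exception (a) does not apply: the business's age is 39 months, not less than 36 months.
Exception (b) requires that the employer's headcount is less than 36; but the employer's headcount is 39, not less than 36, so (b) is unavailable.
Exception (c) fails — the employer operates from multiple sites.
Exception (d) is satisfied on its face — a current Small Employer Certificate is held; annual gross revenue is $771,000, under the $848,000 limit. Considering the limiting provisions: (g) applies (the café is classified under the construction sector), but yields to (h): (h) is engaged — a current Standing Registration is held. (i) would limit (h) — a current Annual Certificate is held — but (j) sets (i) aside: (j) applies — the reference index is 598, less than the 607 limit. (k) is triggered (a current Category 6 Waiver is held), but is set aside by (l): (l) operates — aggregate throughput is 5,880 units, below the 7,200 units limit. Exception (d) stands.

No — exception (d) applies; Priya's café is not required to enrol each employee in the state retirement plan.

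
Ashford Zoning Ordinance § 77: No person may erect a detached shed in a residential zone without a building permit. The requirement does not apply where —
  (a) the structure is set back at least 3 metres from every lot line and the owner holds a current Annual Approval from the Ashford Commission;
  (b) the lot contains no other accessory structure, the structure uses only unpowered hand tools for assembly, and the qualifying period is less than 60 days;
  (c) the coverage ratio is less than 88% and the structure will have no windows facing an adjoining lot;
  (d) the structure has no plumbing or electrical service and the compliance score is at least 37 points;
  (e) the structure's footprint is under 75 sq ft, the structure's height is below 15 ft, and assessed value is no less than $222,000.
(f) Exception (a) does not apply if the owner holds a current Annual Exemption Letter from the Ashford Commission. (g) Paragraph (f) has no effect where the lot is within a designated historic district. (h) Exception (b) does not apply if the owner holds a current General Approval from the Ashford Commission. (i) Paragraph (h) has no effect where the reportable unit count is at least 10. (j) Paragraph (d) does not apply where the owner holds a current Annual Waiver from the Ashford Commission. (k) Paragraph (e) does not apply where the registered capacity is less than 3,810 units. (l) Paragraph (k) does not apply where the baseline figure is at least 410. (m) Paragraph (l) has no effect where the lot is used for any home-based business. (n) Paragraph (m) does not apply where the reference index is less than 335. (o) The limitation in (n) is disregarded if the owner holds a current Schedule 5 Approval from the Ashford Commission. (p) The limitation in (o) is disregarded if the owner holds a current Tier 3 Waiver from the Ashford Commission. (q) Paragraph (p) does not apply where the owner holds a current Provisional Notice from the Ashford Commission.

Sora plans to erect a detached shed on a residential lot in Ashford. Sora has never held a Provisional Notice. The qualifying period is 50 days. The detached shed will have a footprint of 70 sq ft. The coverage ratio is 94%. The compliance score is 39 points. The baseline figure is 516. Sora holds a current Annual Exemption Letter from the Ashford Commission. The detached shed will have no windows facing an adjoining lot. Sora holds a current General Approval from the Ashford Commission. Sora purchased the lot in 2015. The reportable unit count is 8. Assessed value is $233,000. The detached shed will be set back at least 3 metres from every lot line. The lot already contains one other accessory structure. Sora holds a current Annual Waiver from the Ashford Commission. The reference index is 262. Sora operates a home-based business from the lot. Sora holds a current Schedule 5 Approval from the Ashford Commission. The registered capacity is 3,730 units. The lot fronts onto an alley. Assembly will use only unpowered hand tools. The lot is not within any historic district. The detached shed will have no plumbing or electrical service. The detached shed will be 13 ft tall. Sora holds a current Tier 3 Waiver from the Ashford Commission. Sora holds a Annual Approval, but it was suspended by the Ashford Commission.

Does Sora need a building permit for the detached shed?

No — exception (e) applies; Sora does not need a building permit.

Exception (a) fails — there is no Annual Approval in force.
Exception (b) fails — the lot already has another accessory structure.
Exception (c) does not apply: the coverage ratio is 94%, not less than 88%.
Exception (d) is satisfied on its face — there is no plumbing or electrical service; the compliance score is 39 points, meeting the 37 points threshold. Turning to paragraph (j): (j) operates — a current Annual Waiver is held. Exception (d) does not apply.
Exception (e) is satisfied on its face — the structure's footprint is 70 sq ft, under the 75 sq ft limit; the structure's height is 13 ft, below the 15 ft limit; assessed value is $233,000, meeting the $222,000 threshold. As to paragraphs (k)–(q): (k) would limit (e) — the registered capacity is 3,730 units, less than the 3,810 units limit — but (l) sets (k) aside: (l) operates — the baseline figure is 516, meeting the 410 threshold. (m) is engaged (a home-based business operates on the lot), but yields to (n): (n) operates against (m): the reference index is 262, less than the 335 limit. (o) operates (a current Schedule 5 Approval is held), but yields to (p): (p) operates — a current Tier 3 Waiver is held. (q) is not engaged (there is no Provisional Notice in force), so (p) stands. Exception (e) stands.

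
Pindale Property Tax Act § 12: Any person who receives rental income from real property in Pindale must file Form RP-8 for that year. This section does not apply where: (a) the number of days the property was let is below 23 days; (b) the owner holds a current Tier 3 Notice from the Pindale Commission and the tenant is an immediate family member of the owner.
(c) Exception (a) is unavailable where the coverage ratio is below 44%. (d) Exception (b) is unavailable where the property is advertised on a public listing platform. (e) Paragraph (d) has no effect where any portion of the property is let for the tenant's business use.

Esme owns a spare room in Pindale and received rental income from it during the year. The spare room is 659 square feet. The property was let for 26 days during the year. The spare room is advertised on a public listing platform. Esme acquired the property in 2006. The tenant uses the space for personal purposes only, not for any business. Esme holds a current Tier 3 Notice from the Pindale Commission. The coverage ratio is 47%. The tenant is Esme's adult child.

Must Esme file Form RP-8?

Exception (a) requires that the number of days the property was let is below 23 days; but the number of days the property was let is 26 days, not below 23 days, so (a) is unavailable.
Exception (b): a current Tier 3 Notice is held; the tenant is an immediate family member — every condition holds. However, paragraphs (d)–(e) must be considered: (d) operates — the property is publicly advertised. (e) is not triggered (the space is used for personal purposes only), so (d) stands. Exception (b) does not apply.
No exception is made out. Esme falls within the general rule.

Yes — Esme must file Form RP-8.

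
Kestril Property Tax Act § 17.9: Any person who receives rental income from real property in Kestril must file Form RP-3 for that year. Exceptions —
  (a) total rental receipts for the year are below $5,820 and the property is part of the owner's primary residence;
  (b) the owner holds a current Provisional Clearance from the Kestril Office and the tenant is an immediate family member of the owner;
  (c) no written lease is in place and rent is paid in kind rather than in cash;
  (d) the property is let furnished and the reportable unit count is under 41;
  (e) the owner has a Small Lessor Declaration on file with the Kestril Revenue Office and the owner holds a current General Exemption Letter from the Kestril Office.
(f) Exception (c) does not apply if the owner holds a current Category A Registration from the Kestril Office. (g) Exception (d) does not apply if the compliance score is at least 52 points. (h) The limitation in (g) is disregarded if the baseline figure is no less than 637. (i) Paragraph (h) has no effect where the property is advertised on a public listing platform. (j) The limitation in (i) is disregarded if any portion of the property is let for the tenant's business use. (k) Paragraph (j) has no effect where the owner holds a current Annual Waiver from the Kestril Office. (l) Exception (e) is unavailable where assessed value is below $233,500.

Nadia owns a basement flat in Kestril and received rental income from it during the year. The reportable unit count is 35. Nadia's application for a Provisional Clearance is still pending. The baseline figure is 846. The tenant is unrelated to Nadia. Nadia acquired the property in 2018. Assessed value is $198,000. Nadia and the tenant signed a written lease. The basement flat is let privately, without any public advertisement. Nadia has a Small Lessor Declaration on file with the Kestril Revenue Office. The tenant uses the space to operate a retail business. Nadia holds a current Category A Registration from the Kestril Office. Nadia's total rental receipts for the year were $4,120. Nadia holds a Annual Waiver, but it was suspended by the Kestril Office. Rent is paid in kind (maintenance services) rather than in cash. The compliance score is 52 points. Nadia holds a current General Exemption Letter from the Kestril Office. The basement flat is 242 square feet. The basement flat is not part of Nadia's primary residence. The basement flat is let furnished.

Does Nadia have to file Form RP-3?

No — exception (d) applies; Nadia is not required to file Form RP-3.

Exception (a) fails — the basement flat is not part of the primary residence.
Exception (b) does not apply: there is no Provisional Clearance in force.
Exception (c) requires that no written lease is in place; but a written lease is in place, so (c) is unavailable.
Exception (d) is satisfied on its face — the property is let furnished; the reportable unit count is 35, under the 41 limit. Applying paragraphs (g)–(k): (g) operates (the compliance score is 52 points, meeting the 52 points threshold), but is set aside by (h): (h) operates against (g): the baseline figure is 846, meeting the 637 threshold. (i) does not operate here (the property is let privately without advertisement), so (h) stands. Exception (d) stands.
Exception (e): a Small Lessor Declaration is on file; a current General Exemption Letter is held — every condition holds. But: (l) operates against (e): assessed value is $198,000, below the $233,500 limit. Exception (e) does not apply.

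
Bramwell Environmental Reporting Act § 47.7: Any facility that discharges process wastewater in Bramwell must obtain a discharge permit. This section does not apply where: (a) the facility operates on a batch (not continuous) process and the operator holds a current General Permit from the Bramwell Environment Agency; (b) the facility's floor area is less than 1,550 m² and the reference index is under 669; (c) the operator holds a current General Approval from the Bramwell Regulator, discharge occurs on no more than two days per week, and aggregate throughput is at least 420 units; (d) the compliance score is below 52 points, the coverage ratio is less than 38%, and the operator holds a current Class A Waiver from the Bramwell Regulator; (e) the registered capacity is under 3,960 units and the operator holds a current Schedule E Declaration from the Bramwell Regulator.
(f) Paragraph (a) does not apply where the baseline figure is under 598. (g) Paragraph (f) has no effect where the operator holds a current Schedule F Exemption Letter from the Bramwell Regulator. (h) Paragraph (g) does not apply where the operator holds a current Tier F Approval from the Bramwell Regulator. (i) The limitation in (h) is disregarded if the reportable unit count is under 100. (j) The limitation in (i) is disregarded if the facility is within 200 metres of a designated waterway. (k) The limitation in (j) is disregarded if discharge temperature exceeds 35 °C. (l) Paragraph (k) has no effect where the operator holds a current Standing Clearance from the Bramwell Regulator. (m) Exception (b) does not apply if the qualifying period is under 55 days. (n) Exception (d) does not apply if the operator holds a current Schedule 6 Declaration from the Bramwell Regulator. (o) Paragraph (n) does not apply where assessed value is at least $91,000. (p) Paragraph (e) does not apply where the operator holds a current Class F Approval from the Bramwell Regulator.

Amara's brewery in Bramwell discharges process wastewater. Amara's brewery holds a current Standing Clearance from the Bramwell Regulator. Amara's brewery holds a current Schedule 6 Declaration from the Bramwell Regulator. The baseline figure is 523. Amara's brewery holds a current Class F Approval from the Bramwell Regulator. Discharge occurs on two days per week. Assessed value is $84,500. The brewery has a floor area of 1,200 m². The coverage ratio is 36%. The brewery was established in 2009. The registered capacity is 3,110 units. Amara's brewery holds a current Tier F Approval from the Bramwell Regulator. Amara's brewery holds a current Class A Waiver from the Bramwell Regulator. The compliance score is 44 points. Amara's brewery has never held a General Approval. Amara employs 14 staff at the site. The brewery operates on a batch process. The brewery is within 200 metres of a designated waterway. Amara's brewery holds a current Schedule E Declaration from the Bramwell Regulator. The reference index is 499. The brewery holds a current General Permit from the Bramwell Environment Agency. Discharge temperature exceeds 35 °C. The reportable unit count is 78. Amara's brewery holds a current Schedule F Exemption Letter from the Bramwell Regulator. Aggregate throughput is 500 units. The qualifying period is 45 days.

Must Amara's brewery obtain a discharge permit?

Yes — Amara's brewery must obtain a discharge permit.

Exception (a)'s conditions are all satisfied: the facility operates on a batch process; a current General Permit is held. But applying paragraphs (f)–(l): (f) operates against (a): the baseline figure is 523, under the 598 limit. (g) applies (a current Schedule F Exemption Letter is held), but yields to (h): (h) applies — a current Tier F Approval is held. (i) operates (the reportable unit count is 78, under the 100 limit), but is displaced by (j): (j) is engaged — the brewery is within 200 m of a designated waterway. (k) applies (discharge temperature exceeds 35 °C), but is set aside by (l): (l) operates against (k): a current Standing Clearance is held. Exception (a) does not apply.
Exception (b)'s conditions are all satisfied: the facility's floor area is 1,200 m², less than the 1,550 m² limit; the reference index is 499, under the 669 limit. However, paragraph (m) must be considered: (m) is engaged — the qualifying period is 45 days, under the 55 days limit. (b) is therefore removed.
Exception (c) requires that the operator holds a current General Approval from the Bramwell Regulator; but the General Approval is not current, so (c) is unavailable.
All of (d)'s requirements are met (the compliance score is 44 points, below the 52 points limit; the coverage ratio is 36%, less than the 38% limit; a current Class A Waiver is held). Turning to paragraphs (n)–(o): (n) operates — a current Schedule 6 Declaration is held. (o) is inapplicable (assessed value is $84,500, short of $91,000), so (n) stands. Exception (d) does not apply.
Exception (e)'s conditions are all satisfied: the registered capacity is 3,110 units, under the 3,960 units limit; a current Schedule E Declaration is held. But: (p) is engaged — a current Class F Approval is held. So (e) is unavailable.
No exception applies. The general rule governs.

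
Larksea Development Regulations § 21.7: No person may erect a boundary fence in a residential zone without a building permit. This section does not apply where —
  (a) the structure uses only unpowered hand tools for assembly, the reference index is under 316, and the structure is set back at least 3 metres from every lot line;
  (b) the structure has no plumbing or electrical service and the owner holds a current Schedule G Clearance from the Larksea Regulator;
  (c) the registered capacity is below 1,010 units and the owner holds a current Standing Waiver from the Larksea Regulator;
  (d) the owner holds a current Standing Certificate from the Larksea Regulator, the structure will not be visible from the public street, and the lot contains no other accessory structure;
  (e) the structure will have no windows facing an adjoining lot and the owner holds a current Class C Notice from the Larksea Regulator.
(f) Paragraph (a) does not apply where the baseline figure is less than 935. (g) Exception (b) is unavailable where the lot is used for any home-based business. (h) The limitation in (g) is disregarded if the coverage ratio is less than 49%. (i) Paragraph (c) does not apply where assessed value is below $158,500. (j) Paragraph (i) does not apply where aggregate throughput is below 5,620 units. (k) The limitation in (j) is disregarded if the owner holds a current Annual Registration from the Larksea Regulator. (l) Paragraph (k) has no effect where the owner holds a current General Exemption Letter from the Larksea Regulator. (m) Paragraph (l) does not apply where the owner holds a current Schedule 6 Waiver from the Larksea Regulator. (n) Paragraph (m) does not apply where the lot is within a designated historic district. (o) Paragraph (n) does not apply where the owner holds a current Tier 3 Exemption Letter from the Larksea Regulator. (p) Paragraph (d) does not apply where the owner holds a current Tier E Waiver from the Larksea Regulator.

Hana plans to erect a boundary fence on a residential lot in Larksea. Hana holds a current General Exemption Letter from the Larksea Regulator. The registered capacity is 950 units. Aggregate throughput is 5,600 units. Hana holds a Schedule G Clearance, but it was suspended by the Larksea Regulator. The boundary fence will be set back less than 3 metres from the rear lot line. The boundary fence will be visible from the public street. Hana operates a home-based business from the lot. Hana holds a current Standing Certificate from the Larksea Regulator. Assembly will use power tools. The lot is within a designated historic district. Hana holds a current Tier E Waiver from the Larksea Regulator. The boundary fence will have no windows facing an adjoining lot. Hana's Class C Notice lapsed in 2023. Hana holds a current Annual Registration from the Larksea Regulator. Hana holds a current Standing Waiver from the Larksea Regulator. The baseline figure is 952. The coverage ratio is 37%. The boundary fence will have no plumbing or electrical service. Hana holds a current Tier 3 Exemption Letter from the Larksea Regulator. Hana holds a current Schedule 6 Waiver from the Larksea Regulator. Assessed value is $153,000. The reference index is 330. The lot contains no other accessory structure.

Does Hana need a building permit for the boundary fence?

Exception (a) does not apply: assembly uses power tools.
Exception (b) does not apply: the Schedule G Clearance is not current.
All of (c)'s requirements are met (the registered capacity is 950 units, below the 1,010 units limit; a current Standing Waiver is held). But: (i) operates against (c): assessed value is $153,000, below the $158,500 limit. (j) operates (aggregate throughput is 5,600 units, below the 5,620 units limit), but is itself disapplied by (k): (k) operates — a current Annual Registration is held. (l) would limit (k) — a current General Exemption Letter is held — but (m) sets (l) aside: (m) applies — a current Schedule 6 Waiver is held. (n) would limit (m) — the lot is in a historic district — but (o) sets (n) aside: (o) operates against (n): a current Tier 3 Exemption Letter is held. So (c) is unavailable.
Exception (d) fails — the structure will be visible from the street.
Exception (e) fails — there is no Class C Notice in force.
Every exception is unavailable, so the rule governs.

Yes — Hana must obtain a building permit.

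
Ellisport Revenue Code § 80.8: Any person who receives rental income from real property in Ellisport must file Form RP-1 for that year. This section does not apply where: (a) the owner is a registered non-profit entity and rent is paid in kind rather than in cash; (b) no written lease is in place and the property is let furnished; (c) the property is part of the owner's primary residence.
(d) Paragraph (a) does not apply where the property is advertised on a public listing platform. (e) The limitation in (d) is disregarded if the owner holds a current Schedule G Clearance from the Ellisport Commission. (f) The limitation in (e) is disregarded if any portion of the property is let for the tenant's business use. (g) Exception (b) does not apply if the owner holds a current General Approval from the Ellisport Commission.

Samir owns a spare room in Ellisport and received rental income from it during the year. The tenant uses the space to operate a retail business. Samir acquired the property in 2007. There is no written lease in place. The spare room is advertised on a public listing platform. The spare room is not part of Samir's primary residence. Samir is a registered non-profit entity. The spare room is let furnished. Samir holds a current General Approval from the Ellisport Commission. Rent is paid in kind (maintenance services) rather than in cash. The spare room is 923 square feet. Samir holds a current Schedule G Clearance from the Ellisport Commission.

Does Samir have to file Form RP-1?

Exception (a) is satisfied on its face — Samir is a registered non-profit; rent is paid in kind. But applying paragraphs (d)–(f): (d) is triggered — the property is publicly advertised. (e) would limit (d) — a current Schedule G Clearance is held — but (f) sets (e) aside: (f) operates against (e): the space is let for business use. So (a) is unavailable.
Exception (b)'s conditions are all satisfied: there is no written lease; the property is let furnished. But applying paragraph (g): (g) operates against (b): a current General Approval is held. (b) is therefore removed.
Exception (c) does not apply: the spare room is not part of the primary residence.
No exception applies. The general rule governs.

Yes — Samir must file Form RP-1.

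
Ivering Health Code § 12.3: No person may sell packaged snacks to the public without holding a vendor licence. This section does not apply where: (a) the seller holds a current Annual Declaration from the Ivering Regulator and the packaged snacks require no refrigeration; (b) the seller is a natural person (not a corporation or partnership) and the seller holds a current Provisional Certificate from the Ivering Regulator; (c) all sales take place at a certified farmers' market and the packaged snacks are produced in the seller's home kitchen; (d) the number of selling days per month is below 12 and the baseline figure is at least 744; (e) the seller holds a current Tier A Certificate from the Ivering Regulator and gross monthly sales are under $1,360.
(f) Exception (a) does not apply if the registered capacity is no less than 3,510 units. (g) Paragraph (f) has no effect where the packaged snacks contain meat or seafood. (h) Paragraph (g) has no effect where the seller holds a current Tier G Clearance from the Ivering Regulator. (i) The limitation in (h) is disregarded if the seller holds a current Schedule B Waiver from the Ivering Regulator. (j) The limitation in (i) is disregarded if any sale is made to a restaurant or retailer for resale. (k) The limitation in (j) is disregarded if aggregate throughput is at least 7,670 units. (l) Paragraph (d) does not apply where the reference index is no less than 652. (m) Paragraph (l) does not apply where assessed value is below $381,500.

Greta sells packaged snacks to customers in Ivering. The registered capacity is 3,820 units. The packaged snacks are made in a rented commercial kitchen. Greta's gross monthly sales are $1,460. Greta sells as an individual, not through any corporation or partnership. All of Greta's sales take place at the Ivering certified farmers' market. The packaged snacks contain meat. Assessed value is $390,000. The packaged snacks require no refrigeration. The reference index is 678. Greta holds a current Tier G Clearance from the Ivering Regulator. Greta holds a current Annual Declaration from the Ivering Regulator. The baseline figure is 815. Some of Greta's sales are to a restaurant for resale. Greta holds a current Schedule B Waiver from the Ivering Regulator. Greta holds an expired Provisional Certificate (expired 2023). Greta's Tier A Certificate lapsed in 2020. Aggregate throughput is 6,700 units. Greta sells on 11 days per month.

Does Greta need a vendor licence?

Yes — Greta must hold a vendor licence.

Exception (a)'s conditions are all satisfied: a current Annual Declaration is held; the packaged snacks are shelf-stable. But applying paragraphs (f)–(k): (f) is engaged — the registered capacity is 3,820 units, meeting the 3,510 units threshold. (g) is triggered (the packaged snacks contain meat), but is set aside by (h): (h) operates against (g): a current Tier G Clearance is held. (i) would limit (h) — a current Schedule B Waiver is held — but (j) sets (i) aside: (j) operates against (i): some sales are to a restaurant for resale. (k), which would lift (j), does not operate here — aggregate throughput is 6,700 units, short of 7,670 units. So (a) is unavailable.
Exception (b) requires that the seller holds a current Provisional Certificate from the Ivering Regulator; but the Provisional Certificate is not current, so (b) is unavailable.
Exception (c) requires that the packaged snacks are produced in the seller's home kitchen; but the packaged snacks are made in a commercial kitchen, not a home kitchen, so (c) is unavailable.
Exception (d) is satisfied on its face — the number of selling days per month is 11, below the 12 limit; the baseline figure is 815, meeting the 744 threshold. But applying paragraphs (l)–(m): (l) operates against (d): the reference index is 678, meeting the 652 threshold. (m) is inapplicable (assessed value is $390,000, not below $381,500), so (l) stands. Exception (d) does not apply.
Exception (e) fails — the Tier A Certificate is not current.
No exception displaces § 12.3.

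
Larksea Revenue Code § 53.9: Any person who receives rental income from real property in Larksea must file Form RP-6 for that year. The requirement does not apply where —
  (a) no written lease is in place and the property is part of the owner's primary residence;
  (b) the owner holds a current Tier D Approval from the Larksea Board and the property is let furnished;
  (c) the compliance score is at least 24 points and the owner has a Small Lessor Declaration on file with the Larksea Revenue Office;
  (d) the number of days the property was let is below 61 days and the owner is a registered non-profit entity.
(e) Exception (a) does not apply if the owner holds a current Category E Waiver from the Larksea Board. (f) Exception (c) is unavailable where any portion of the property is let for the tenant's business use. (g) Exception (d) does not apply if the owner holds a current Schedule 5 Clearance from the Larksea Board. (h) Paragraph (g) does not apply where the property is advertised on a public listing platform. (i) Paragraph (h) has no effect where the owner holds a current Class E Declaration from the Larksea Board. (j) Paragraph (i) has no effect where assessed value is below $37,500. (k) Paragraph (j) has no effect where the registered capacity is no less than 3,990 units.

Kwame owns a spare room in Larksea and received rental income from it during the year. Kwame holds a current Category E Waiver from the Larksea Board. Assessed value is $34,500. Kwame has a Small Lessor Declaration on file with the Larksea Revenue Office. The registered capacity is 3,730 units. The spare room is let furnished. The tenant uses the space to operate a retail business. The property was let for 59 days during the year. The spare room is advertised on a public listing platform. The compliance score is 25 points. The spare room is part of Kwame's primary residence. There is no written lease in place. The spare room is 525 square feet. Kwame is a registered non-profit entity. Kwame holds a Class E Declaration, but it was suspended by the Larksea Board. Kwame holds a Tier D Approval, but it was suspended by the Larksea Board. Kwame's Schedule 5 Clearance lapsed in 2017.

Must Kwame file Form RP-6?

Exception (a) is satisfied on its face — there is no written lease; the spare room is part of the primary residence. Turning to paragraph (e): (e) operates against (a): a current Category E Waiver is held. (a) is therefore removed.
Exception (b) requires that the owner holds a current Tier D Approval from the Larksea Board; but there is no Tier D Approval in force, so (b) is unavailable.
All of (c)'s requirements are met (the compliance score is 25 points, meeting the 24 points threshold; a Small Lessor Declaration is on file). But: (f) operates against (c): the space is let for business use. Exception (c) does not apply.
All of (d)'s requirements are met (the number of days the property was let is 59 days, below the 61 days limit; Kwame is a registered non-profit). Considering the limiting provisions: (g) does not operate here — no current Schedule 5 Clearance is held. (d) remains available.

No — exception (d) applies; Kwame is not required to file Form RP-6.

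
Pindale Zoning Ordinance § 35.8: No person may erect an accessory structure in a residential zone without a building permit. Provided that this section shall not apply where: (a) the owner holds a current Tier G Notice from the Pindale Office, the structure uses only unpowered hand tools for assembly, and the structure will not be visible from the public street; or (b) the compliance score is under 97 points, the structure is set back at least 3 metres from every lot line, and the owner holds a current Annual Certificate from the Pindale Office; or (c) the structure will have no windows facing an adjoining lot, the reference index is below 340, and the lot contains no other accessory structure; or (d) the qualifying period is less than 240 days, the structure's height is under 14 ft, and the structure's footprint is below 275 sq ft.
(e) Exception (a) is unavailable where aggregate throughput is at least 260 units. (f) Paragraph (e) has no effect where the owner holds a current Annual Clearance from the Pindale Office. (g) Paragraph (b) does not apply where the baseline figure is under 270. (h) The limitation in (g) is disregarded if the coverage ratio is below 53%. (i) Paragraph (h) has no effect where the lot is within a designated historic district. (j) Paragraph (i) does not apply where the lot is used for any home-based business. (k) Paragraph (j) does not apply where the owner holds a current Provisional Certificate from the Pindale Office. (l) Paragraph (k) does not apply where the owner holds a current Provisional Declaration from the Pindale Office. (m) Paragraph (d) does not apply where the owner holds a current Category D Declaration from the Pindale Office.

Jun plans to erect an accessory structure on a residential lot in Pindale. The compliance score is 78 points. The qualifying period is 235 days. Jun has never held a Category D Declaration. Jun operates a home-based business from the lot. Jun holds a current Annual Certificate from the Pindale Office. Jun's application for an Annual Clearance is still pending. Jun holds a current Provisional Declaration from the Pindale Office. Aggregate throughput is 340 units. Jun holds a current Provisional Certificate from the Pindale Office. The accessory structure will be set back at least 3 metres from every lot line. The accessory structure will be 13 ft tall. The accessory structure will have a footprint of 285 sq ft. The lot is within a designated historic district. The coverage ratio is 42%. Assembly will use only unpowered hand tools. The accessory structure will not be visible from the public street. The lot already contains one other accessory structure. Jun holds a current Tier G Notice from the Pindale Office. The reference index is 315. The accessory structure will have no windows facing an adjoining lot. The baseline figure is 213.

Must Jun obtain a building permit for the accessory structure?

No — exception (b) applies; Jun does not need a building permit.

Exception (a): a current Tier G Notice is held; assembly uses only hand tools; the structure will not be visible from the street — every condition holds. Turning to paragraphs (e)–(f): (e) operates against (a): aggregate throughput is 340 units, meeting the 260 units threshold. (f), which would lift (e), is inapplicable — no current Annual Clearance is held. So (a) is unavailable.
Exception (b): the compliance score is 78 points, under the 97 points limit; the setback is at least 3 m on every side; a current Annual Certificate is held — every condition holds. Under paragraphs (g)–(l): (g) is triggered (the baseline figure is 213, under the 270 limit), but is set aside by (h): (h) operates against (g): the coverage ratio is 42%, below the 53% limit. (i) would limit (h) — the lot is in a historic district — but (j) sets (i) aside: (j) operates against (i): a home-based business operates on the lot. (k) would limit (j) — a current Provisional Certificate is held — but (l) sets (k) aside: (l) operates against (k): a current Provisional Declaration is held. So (b) applies.
Exception (c) requires that the lot contains no other accessory structure; but the lot already has another accessory structure, so (c) is unavailable.
Exception (d) fails — the structure's footprint is 285 sq ft, not below 275 sq ft.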